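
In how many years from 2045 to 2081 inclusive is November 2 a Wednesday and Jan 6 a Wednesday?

1

Check each year's weekday for November 2 and Jan 6:
  2045: Thu/Fri  2046: Fri/Sat  2047: Sat/Sun  2048: Mon/Mon  2049: Tue/Wed  2050: Wed/Thu  2051: Thu/Fri  2052: Sat/Sat  2053: Sun/Mon  2054: Mon/Tue  2055: Tue/Wed  2056: Thu/Thu  2057: Fri/Sat  2058: Sat/Sun  …(9 more)…  2068: Fri/Fri  2069: Sat/Sun  2070: Sun/Mon  2071: Mon/Tue  2072: Wed/Wed ✓  2073: Thu/Fri  2074: Fri/Sat  2075: Sat/Sun  2076: Mon/Mon  2077: Tue/Wed  2078: Wed/Thu  2079: Thu/Fri  2080: Sat/Sat  2081: Sun/Mon
Both conditions hold in: 2072 — 1.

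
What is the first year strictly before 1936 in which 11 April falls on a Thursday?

From one year to the next, a fixed date's weekday advances by 1, or by 2 when a Feb 29 lies between the two dates.
1936: April 11 is Saturday.
1935: Thursday (−2)
11 April falls on a Thursday in 1935.

1935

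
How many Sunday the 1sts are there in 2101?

1

Check the 1st of each month of 2101: Jan 1: Sat, Feb 1: Tue, Mar 1: Tue, Apr 1: Fri, May 1: Sun, Jun 1: Wed, Jul 1: Fri, Aug 1: Mon, Sep 1: Thu, Oct 1: Sat, Nov 1: Tue, Dec 1: Thu.
Sunday occurs in May — 1 month.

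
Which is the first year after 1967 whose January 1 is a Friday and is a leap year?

Jan 1 advances by 2 weekdays after a leap year and by 1 after a common year.
1967: Jan 1 is Sunday.
1968: Monday (leap)
1969: Wednesday
1970: Thursday
1971: Friday
1972: Saturday (leap)
1973: Monday
1974: Tuesday
1975: Wednesday
1976: Thursday (leap)
1977: Saturday
1978: Sunday
1979: Monday
1980: Tuesday (leap)
1981: Thursday
1982: Friday
1983: Saturday
1984: Sunday (leap)
1985: Tuesday
1986: Wednesday
1987: Thursday
1988: Friday (leap)
1988 begins on a Friday and is a leap year.

1988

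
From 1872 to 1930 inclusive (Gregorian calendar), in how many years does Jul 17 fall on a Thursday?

Track Jul 17's weekday year by year (advancing +1, or +2 across a Feb 29):
  1872: Wed  1873: Thu (+1) ✓  1874: Fri (+1)  1875: Sat (+1)  1876: Mon (+2)
  1877: Tue (+1)  1878: Wed (+1)  1879: Thu (+1) ✓  1880: Sat (+2)  1881: Sun (+1)
  1882: Mon (+1)  1883: Tue (+1)  1884: Thu (+2) ✓  1885: Fri (+1)  … (31 more years) …
  1917: Tue (+1)  1918: Wed (+1)  1919: Thu (+1) ✓  1920: Sat (+2)  1921: Sun (+1)
  1922: Mon (+1)  1923: Tue (+1)  1924: Thu (+2) ✓  1925: Fri (+1)  1926: Sat (+1)
  1927: Sun (+1)  1928: Tue (+2)  1929: Wed (+1)  1930: Thu (+1) ✓
Thursday years: 1873, 1879, 1884, 1890, 1902, 1913, 1919, 1924, 1930 — 9 in total.

9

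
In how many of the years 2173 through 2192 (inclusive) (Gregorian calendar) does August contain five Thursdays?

August has 31 days; it has five Thursdays when Thursday falls among the first (month-length − 28) days — i.e. when August 1 is one of Thursday/Wednesday/Tuesday.
August 1 by year: 2173:Sun 2174:Mon 2175:Tue✓ 2176:Thu✓ 2177:Fri 2178:Sat 2179:Sun 2180:Tue✓ 2181:Wed✓ 2182:Thu✓ 2183:Fri 2184:Sun 2185:Mon 2186:Tue✓ 2187:Wed✓ 2188:Fri 2189:Sat 2190:Sun 2191:Mon 2192:Wed✓
Years with five Thursdays: 2175, 2176, 2180, 2181, 2182, 2186, 2187, 2192 → 8.

8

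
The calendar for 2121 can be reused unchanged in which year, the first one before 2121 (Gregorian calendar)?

2110

Two years share a calendar iff Jan 1 falls on the same weekday and both are leap or both are common. 2121: Jan 1 is Wednesday, common year.
2120: Jan 1 Monday, leap
2119: Jan 1 Sunday, common
2118: Jan 1 Saturday, common
2117: Jan 1 Friday, common
2116: Jan 1 Wednesday, leap
2115: Jan 1 Tuesday, common
2114: Jan 1 Monday, common
2113: Jan 1 Sunday, common
2112: Jan 1 Friday, leap
2111: Jan 1 Thursday, common
2110: Jan 1 Wednesday, common
2110 matches on both conditions.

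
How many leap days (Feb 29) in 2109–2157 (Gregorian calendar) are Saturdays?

Leap years in 2109–2157: 12 of them.
Feb 29 weekday advances by 5 (mod 7) from one leap year to the next four years later (or differs when a century non-leap intervenes).
Leap-day weekdays: 2112:Mon 2116:Sat✓ 2120:Thu 2124:Tue 2128:Sun 2132:Fri 2136:Wed 2140:Mon 2144:Sat✓ 2148:Thu 2152:Tue 2156:Sun
Saturday: 2116, 2144 → 2.

2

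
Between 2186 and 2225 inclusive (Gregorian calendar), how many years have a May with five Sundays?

17

May has 31 days; it has five Sundays when Sunday falls among the first (month-length − 28) days — i.e. when May 1 is one of Sunday/Saturday/Friday.
May 1 by year: 2186:Mon 2187:Tue 2188:Thu 2189:Fri✓ 2190:Sat✓ 2191:Sun✓ 2192:Tue 2193:Wed 2194:Thu 2195:Fri✓ 2196:Sun✓ 2197:Mon 2198:Tue 2199:Wed 2200:Thu …(10 more)… 2211:Wed 2212:Fri✓ 2213:Sat✓ 2214:Sun✓ 2215:Mon 2216:Wed 2217:Thu 2218:Fri✓ 2219:Sat✓ 2220:Mon 2221:Tue 2222:Wed 2223:Thu 2224:Sat✓ 2225:Sun✓
Years with five Sundays: 2189, 2190, 2191, 2195, 2196, 2201, 2202, 2203, 2207, 2208, 2212, 2213, 2214, 2218, 2219, 2224, 2225 → 17.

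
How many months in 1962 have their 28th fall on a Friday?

Check the 28th of each month of 1962: Jan 28: Sun, Feb 28: Wed, Mar 28: Wed, Apr 28: Sat, May 28: Mon, Jun 28: Thu, Jul 28: Sat, Aug 28: Tue, Sep 28: Fri, Oct 28: Sun, Nov 28: Wed, Dec 28: Fri.
Friday occurs in September, December — 2 months.

2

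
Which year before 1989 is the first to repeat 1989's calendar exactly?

1978

Two years share a calendar iff Jan 1 falls on the same weekday and both are leap or both are common. 1989: Jan 1 is Sunday, common year.
1988: Jan 1 Friday, leap
1987: Jan 1 Thursday, common
1986: Jan 1 Wednesday, common
1985: Jan 1 Tuesday, common
1984: Jan 1 Sunday, leap
1983: Jan 1 Saturday, common
1982: Jan 1 Friday, common
1981: Jan 1 Thursday, common
1980: Jan 1 Tuesday, leap
1979: Jan 1 Monday, common
1978: Jan 1 Sunday, common
1978 matches on both conditions.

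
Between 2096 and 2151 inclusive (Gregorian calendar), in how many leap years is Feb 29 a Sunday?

Leap years in 2096–2151: 13 of them.
Feb 29 weekday advances by 5 (mod 7) from one leap year to the next four years later (or differs when a century non-leap intervenes).
Leap-day weekdays: 2096:Wed 2104:Fri 2108:Wed 2112:Mon 2116:Sat 2120:Thu 2124:Tue 2128:Sun✓ 2132:Fri 2136:Wed 2140:Mon 2144:Sat 2148:Thu
Sunday: 2128 → 1.

1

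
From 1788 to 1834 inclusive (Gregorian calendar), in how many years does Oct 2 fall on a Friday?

7

Track Oct 2's weekday year by year (advancing +1, or +2 across a Feb 29):
  1788: Thu  1789: Fri (+1) ✓  1790: Sat (+1)  1791: Sun (+1)  1792: Tue (+2)
  1793: Wed (+1)  1794: Thu (+1)  1795: Fri (+1) ✓  1796: Sun (+2)  1797: Mon (+1)
  1798: Tue (+1)  1799: Wed (+1)  1800: Thu (+1)  1801: Fri (+1) ✓  … (19 more years) …
  1821: Tue (+1)  1822: Wed (+1)  1823: Thu (+1)  1824: Sat (+2)  1825: Sun (+1)
  1826: Mon (+1)  1827: Tue (+1)  1828: Thu (+2)  1829: Fri (+1) ✓  1830: Sat (+1)
  1831: Sun (+1)  1832: Tue (+2)  1833: Wed (+1)  1834: Thu (+1)
Friday years: 1789, 1795, 1801, 1807, 1812, 1818, 1829 — 7 in total.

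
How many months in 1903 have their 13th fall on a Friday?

3

Check the 13th of each month of 1903: Jan 13: Tue, Feb 13: Fri, Mar 13: Fri, Apr 13: Mon, May 13: Wed, Jun 13: Sat, Jul 13: Mon, Aug 13: Thu, Sep 13: Sun, Oct 13: Tue, Nov 13: Fri, Dec 13: Sun.
Friday occurs in February, March, November — 3 months.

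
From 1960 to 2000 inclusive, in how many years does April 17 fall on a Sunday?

Track April 17's weekday year by year (advancing +1, or +2 across a Feb 29):
  1960: Sun ✓  1961: Mon (+1)  1962: Tue (+1)  1963: Wed (+1)  1964: Fri (+2)
  1965: Sat (+1)  1966: Sun (+1) ✓  1967: Mon (+1)  1968: Wed (+2)  1969: Thu (+1)
  1970: Fri (+1)  1971: Sat (+1)  1972: Mon (+2)  1973: Tue (+1)  … (13 more years) …
  1987: Fri (+1)  1988: Sun (+2) ✓  1989: Mon (+1)  1990: Tue (+1)  1991: Wed (+1)
  1992: Fri (+2)  1993: Sat (+1)  1994: Sun (+1) ✓  1995: Mon (+1)  1996: Wed (+2)
  1997: Thu (+1)  1998: Fri (+1)  1999: Sat (+1)  2000: Mon (+2)
Sunday years: 1960, 1966, 1977, 1983, 1988, 1994 — 6 in total.

6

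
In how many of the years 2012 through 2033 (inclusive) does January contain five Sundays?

January has 31 days; it has five Sundays when Sunday falls among the first (month-length − 28) days — i.e. when January 1 is one of Sunday/Saturday/Friday.
January 1 by year: 2012:Sun✓ 2013:Tue 2014:Wed 2015:Thu 2016:Fri✓ 2017:Sun✓ 2018:Mon 2019:Tue 2020:Wed 2021:Fri✓ 2022:Sat✓ 2023:Sun✓ 2024:Mon 2025:Wed 2026:Thu 2027:Fri✓ 2028:Sat✓ 2029:Mon 2030:Tue 2031:Wed 2032:Thu 2033:Sat✓
Years with five Sundays: 2012, 2016, 2017, 2021, 2022, 2023, 2027, 2028, 2033 → 9.

9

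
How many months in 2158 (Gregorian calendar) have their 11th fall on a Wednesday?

Check the 11th of each month of 2158: Jan 11: Wed, Feb 11: Sat, Mar 11: Sat, Apr 11: Tue, May 11: Thu, Jun 11: Sun, Jul 11: Tue, Aug 11: Fri, Sep 11: Mon, Oct 11: Wed, Nov 11: Sat, Dec 11: Mon.
Wednesday occurs in January, October — 2 months.

2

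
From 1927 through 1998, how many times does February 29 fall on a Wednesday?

Leap years in 1927–1998: 18 of them.
Feb 29 weekday advances by 5 (mod 7) from one leap year to the next four years later (or differs when a century non-leap intervenes).
Leap-day weekdays: 1928:Wed✓ 1932:Mon 1936:Sat 1940:Thu 1944:Tue 1948:Sun 1952:Fri 1956:Wed✓ 1960:Mon 1964:Sat 1968:Thu 1972:Tue 1976:Sun 1980:Fri 1984:Wed✓ 1988:Mon 1992:Sat 1996:Thu
Wednesday: 1928, 1956, 1984 → 3.

3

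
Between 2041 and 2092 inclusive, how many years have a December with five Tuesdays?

December has 31 days; it has five Tuesdays when Tuesday falls among the first (month-length − 28) days — i.e. when December 1 is one of Tuesday/Monday/Sunday.
December 1 by year: 2041:Sun✓ 2042:Mon✓ 2043:Tue✓ 2044:Thu 2045:Fri 2046:Sat 2047:Sun✓ 2048:Tue✓ 2049:Wed 2050:Thu 2051:Fri 2052:Sun✓ 2053:Mon✓ 2054:Tue✓ 2055:Wed …(22 more)… 2078:Thu 2079:Fri 2080:Sun✓ 2081:Mon✓ 2082:Tue✓ 2083:Wed 2084:Fri 2085:Sat 2086:Sun✓ 2087:Mon✓ 2088:Wed 2089:Thu 2090:Fri 2091:Sat 2092:Mon✓
Years with five Tuesdays: 2041, 2042, 2043, 2047, 2048, 2052, 2053, 2054, 2058, 2059, 2064, 2065, 2069, 2070, 2071, 2075, 2076, 2080, 2081, 2082, 2086, 2087, 2092 → 23.

23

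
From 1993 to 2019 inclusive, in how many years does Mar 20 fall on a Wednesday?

Track Mar 20's weekday year by year (advancing +1, or +2 across a Feb 29):
  1993: Sat  1994: Sun (+1)  1995: Mon (+1)  1996: Wed (+2) ✓  1997: Thu (+1)
  1998: Fri (+1)  1999: Sat (+1)  2000: Mon (+2)  2001: Tue (+1)  2002: Wed (+1) ✓
  2003: Thu (+1)  2004: Sat (+2)  2005: Sun (+1)  2006: Mon (+1)  2007: Tue (+1)
  2008: Thu (+2)  2009: Fri (+1)  2010: Sat (+1)  2011: Sun (+1)  2012: Tue (+2)
  2013: Wed (+1) ✓  2014: Thu (+1)  2015: Fri (+1)  2016: Sun (+2)  2017: Mon (+1)
  2018: Tue (+1)  2019: Wed (+1) ✓
Wednesday years: 1996, 2002, 2013, 2019 — 4 in total.

4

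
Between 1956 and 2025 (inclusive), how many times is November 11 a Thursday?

9

Track November 11's weekday year by year (advancing +1, or +2 across a Feb 29):
  1956: Sun  1957: Mon (+1)  1958: Tue (+1)  1959: Wed (+1)  1960: Fri (+2)
  1961: Sat (+1)  1962: Sun (+1)  1963: Mon (+1)  1964: Wed (+2)  1965: Thu (+1) ✓
  1966: Fri (+1)  1967: Sat (+1)  1968: Mon (+2)  1969: Tue (+1)  … (42 more years) …
  2012: Sun (+2)  2013: Mon (+1)  2014: Tue (+1)  2015: Wed (+1)  2016: Fri (+2)
  2017: Sat (+1)  2018: Sun (+1)  2019: Mon (+1)  2020: Wed (+2)  2021: Thu (+1) ✓
  2022: Fri (+1)  2023: Sat (+1)  2024: Mon (+2)  2025: Tue (+1)
Thursday years: 1965, 1971, 1976, 1982, 1993, 1999, 2004, 2010, 2021 — 9 in total.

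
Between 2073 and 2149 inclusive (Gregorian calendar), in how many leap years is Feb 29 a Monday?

Leap years in 2073–2149: 18 of them.
Feb 29 weekday advances by 5 (mod 7) from one leap year to the next four years later (or differs when a century non-leap intervenes).
Leap-day weekdays: 2076:Sat 2080:Thu 2084:Tue 2088:Sun 2092:Fri 2096:Wed 2104:Fri 2108:Wed 2112:Mon✓ 2116:Sat 2120:Thu 2124:Tue 2128:Sun 2132:Fri 2136:Wed 2140:Mon✓ 2144:Sat 2148:Thu
Monday: 2112, 2140 → 2.

2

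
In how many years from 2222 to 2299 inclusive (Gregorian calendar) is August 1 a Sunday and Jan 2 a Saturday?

Check each year's weekday for August 1 and Jan 2:
  2222: Thu/Wed  2223: Fri/Thu  2224: Sun/Fri  2225: Mon/Sun  2226: Tue/Mon  2227: Wed/Tue  2228: Fri/Wed  2229: Sat/Fri  2230: Sun/Sat ✓  2231: Mon/Sun  2232: Wed/Mon  2233: Thu/Wed  2234: Fri/Thu  2235: Sat/Fri  …(50 more)…  2286: Sun/Sat ✓  2287: Mon/Sun  2288: Wed/Mon  2289: Thu/Wed  2290: Fri/Thu  2291: Sat/Fri  2292: Mon/Sat  2293: Tue/Mon  2294: Wed/Tue  2295: Thu/Wed  2296: Sat/Thu  2297: Sun/Sat ✓  2298: Mon/Sun  2299: Tue/Mon
Both conditions hold in: 2230, 2241, 2247, 2258, 2269, 2275, 2286, 2297 — 8.

8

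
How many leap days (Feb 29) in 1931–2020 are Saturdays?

4

Leap years in 1931–2020: 23 of them.
Feb 29 weekday advances by 5 (mod 7) from one leap year to the next four years later (or differs when a century non-leap intervenes).
Leap-day weekdays: 1932:Mon 1936:Sat✓ 1940:Thu 1944:Tue 1948:Sun 1952:Fri 1956:Wed 1960:Mon 1964:Sat✓ 1968:Thu 1972:Tue 1976:Sun 1980:Fri 1984:Wed 1988:Mon 1992:Sat✓ 1996:Thu 2000:Tue 2004:Sun 2008:Fri 2012:Wed 2016:Mon 2020:Sat✓
Saturday: 1936, 1964, 1992, 2020 → 4.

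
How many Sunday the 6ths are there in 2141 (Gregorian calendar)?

Check the 6th of each month of 2141: Jan 6: Fri, Feb 6: Mon, Mar 6: Mon, Apr 6: Thu, May 6: Sat, Jun 6: Tue, Jul 6: Thu, Aug 6: Sun, Sep 6: Wed, Oct 6: Fri, Nov 6: Mon, Dec 6: Wed.
Sunday occurs in August — 1 month.

1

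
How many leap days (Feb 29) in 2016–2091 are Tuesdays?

3

Leap years in 2016–2091: 19 of them.
Feb 29 weekday advances by 5 (mod 7) from one leap year to the next four years later (or differs when a century non-leap intervenes).
Leap-day weekdays: 2016:Mon 2020:Sat 2024:Thu 2028:Tue✓ 2032:Sun 2036:Fri 2040:Wed 2044:Mon 2048:Sat 2052:Thu 2056:Tue✓ 2060:Sun 2064:Fri 2068:Wed 2072:Mon 2076:Sat 2080:Thu 2084:Tue✓ 2088:Sun
Tuesday: 2028, 2056, 2084 → 3.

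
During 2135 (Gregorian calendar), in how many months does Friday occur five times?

A month of length L has five Fridays iff its first Friday is on day ≤ L−28 (so day 1–3 in a 31-day month, 1–2 in a 30-day month, day 1 in a leap February).
Checking each month of 2135: Jan starts Sat (31d); Feb starts Tue (28d); Mar starts Tue (31d); Apr starts Fri (30d) ✓; May starts Sun (31d); Jun starts Wed (30d); Jul starts Fri (31d) ✓; Aug starts Mon (31d); Sep starts Thu (30d) ✓; Oct starts Sat (31d); Nov starts Tue (30d); Dec starts Thu (31d) ✓.
Five-Friday months: April, July, September, December → 4.

4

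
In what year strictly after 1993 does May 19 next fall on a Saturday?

From one year to the next, a fixed date's weekday advances by 1, or by 2 when a Feb 29 lies between the two dates.
1993: May 19 is Wednesday.
1994: Thursday (+1)
1995: Friday (+1)
1996: Sunday (+2)
1997: Monday (+1)
1998: Tuesday (+1)
1999: Wednesday (+1)
2000: Friday (+2)
2001: Saturday (+1)
May 19 falls on a Saturday in 2001.

2001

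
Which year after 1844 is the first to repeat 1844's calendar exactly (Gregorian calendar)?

Two years share a calendar iff Jan 1 falls on the same weekday and both are leap or both are common. 1844: Jan 1 is Monday, leap year.
1845: Jan 1 Wednesday, common
1846: Jan 1 Thursday, common
1847: Jan 1 Friday, common
1848: Jan 1 Saturday, leap
1849: Jan 1 Monday, common
1850: Jan 1 Tuesday, common
1851: Jan 1 Wednesday, common
1852: Jan 1 Thursday, leap
1853: Jan 1 Saturday, common
1854: Jan 1 Sunday, common
1855: Jan 1 Monday, common
1856: Jan 1 Tuesday, leap
1857: Jan 1 Thursday, common
1858: Jan 1 Friday, common
1859: Jan 1 Saturday, common
1860: Jan 1 Sunday, leap
1861: Jan 1 Tuesday, common
1862: Jan 1 Wednesday, common
1863: Jan 1 Thursday, common
1864: Jan 1 Friday, leap
1865: Jan 1 Sunday, common
1866: Jan 1 Monday, common
1867: Jan 1 Tuesday, common
1868: Jan 1 Wednesday, leap
1869: Jan 1 Friday, common
1870: Jan 1 Saturday, common
1871: Jan 1 Sunday, common
1872: Jan 1 Monday, leap
1872 matches on both conditions.

1872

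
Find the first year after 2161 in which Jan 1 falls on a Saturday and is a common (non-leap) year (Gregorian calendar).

2163

Jan 1 advances by 2 weekdays after a leap year and by 1 after a common year.
2161: Jan 1 is Thursday.
2162: Friday
2163: Saturday
2163 begins on a Saturday and is a common year.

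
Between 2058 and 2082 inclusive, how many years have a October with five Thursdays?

October has 31 days; it has five Thursdays when Thursday falls among the first (month-length − 28) days — i.e. when October 1 is one of Thursday/Wednesday/Tuesday.
October 1 by year: 2058:Tue✓ 2059:Wed✓ 2060:Fri 2061:Sat 2062:Sun 2063:Mon 2064:Wed✓ 2065:Thu✓ 2066:Fri 2067:Sat 2068:Mon 2069:Tue✓ 2070:Wed✓ 2071:Thu✓ 2072:Sat 2073:Sun 2074:Mon 2075:Tue✓ 2076:Thu✓ 2077:Fri 2078:Sat 2079:Sun 2080:Tue✓ 2081:Wed✓ 2082:Thu✓
Years with five Thursdays: 2058, 2059, 2064, 2065, 2069, 2070, 2071, 2075, 2076, 2080, 2081, 2082 → 12.

12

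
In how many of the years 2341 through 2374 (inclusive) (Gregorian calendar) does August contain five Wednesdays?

14

August has 31 days; it has five Wednesdays when Wednesday falls among the first (month-length − 28) days — i.e. when August 1 is one of Wednesday/Tuesday/Monday.
August 1 by year: 2341:Fri 2342:Sat 2343:Sun 2344:Tue✓ 2345:Wed✓ 2346:Thu 2347:Fri 2348:Sun 2349:Mon✓ 2350:Tue✓ 2351:Wed✓ 2352:Fri 2353:Sat 2354:Sun 2355:Mon✓ …(4 more)… 2360:Mon✓ 2361:Tue✓ 2362:Wed✓ 2363:Thu 2364:Sat 2365:Sun 2366:Mon✓ 2367:Tue✓ 2368:Thu 2369:Fri 2370:Sat 2371:Sun 2372:Tue✓ 2373:Wed✓ 2374:Thu
Years with five Wednesdays: 2344, 2345, 2349, 2350, 2351, 2355, 2356, 2360, 2361, 2362, 2366, 2367, 2372, 2373 → 14.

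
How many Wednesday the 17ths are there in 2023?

Check the 17th of each month of 2023: Jan 17: Tue, Feb 17: Fri, Mar 17: Fri, Apr 17: Mon, May 17: Wed, Jun 17: Sat, Jul 17: Mon, Aug 17: Thu, Sep 17: Sun, Oct 17: Tue, Nov 17: Fri, Dec 17: Sun.
Wednesday occurs in May — 1 month.

1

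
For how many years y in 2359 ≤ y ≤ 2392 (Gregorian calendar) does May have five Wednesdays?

15

May has 31 days; it has five Wednesdays when Wednesday falls among the first (month-length − 28) days — i.e. when May 1 is one of Wednesday/Tuesday/Monday.
May 1 by year: 2359:Fri 2360:Sun 2361:Mon✓ 2362:Tue✓ 2363:Wed✓ 2364:Fri 2365:Sat 2366:Sun 2367:Mon✓ 2368:Wed✓ 2369:Thu 2370:Fri 2371:Sat 2372:Mon✓ 2373:Tue✓ …(4 more)… 2378:Mon✓ 2379:Tue✓ 2380:Thu 2381:Fri 2382:Sat 2383:Sun 2384:Tue✓ 2385:Wed✓ 2386:Thu 2387:Fri 2388:Sun 2389:Mon✓ 2390:Tue✓ 2391:Wed✓ 2392:Fri
Years with five Wednesdays: 2361, 2362, 2363, 2367, 2368, 2372, 2373, 2374, 2378, 2379, 2384, 2385, 2389, 2390, 2391 → 15.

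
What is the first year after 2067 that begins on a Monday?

2074

Jan 1 advances by 2 weekdays after a leap year and by 1 after a common year.
2067: Jan 1 is Saturday.
2068: Sunday (leap)
2069: Tuesday
2070: Wednesday
2071: Thursday
2072: Friday (leap)
2073: Sunday
2074: Monday
2074 begins on a Monday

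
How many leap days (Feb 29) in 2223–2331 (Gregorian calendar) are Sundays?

Leap years in 2223–2331: 26 of them.
Feb 29 weekday advances by 5 (mod 7) from one leap year to the next four years later (or differs when a century non-leap intervenes).
Leap-day weekdays: 2224:Sun✓ 2228:Fri 2232:Wed 2236:Mon 2240:Sat 2244:Thu 2248:Tue 2252:Sun✓ 2256:Fri 2260:Wed 2264:Mon 2268:Sat 2272:Thu 2276:Tue 2280:Sun✓ 2284:Fri 2288:Wed 2292:Mon 2296:Sat 2304:Mon 2308:Sat 2312:Thu 2316:Tue 2320:Sun✓ 2324:Fri 2328:Wed
Sunday: 2224, 2252, 2280, 2320 → 4.

4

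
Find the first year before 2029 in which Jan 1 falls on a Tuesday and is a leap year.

2008

Jan 1 advances by 2 weekdays after a leap year and by 1 after a common year.
2029: Jan 1 is Monday.
2028: Saturday (leap)
2027: Friday
2026: Thursday
2025: Wednesday
2024: Monday (leap)
2023: Sunday
2022: Saturday
2021: Friday
2020: Wednesday (leap)
2019: Tuesday
2018: Monday
2017: Sunday
2016: Friday (leap)
2015: Thursday
2014: Wednesday
2013: Tuesday
2012: Sunday (leap)
2011: Saturday
2010: Friday
2009: Thursday
2008: Tuesday (leap)
2008 begins on a Tuesday and is a leap year.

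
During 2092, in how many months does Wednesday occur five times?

A month of length L has five Wednesdays iff its first Wednesday is on day ≤ L−28 (so day 1–3 in a 31-day month, 1–2 in a 30-day month, day 1 in a leap February).
Checking each month of 2092: Jan starts Tue (31d) ✓; Feb starts Fri (29d); Mar starts Sat (31d); Apr starts Tue (30d) ✓; May starts Thu (31d); Jun starts Sun (30d); Jul starts Tue (31d) ✓; Aug starts Fri (31d); Sep starts Mon (30d); Oct starts Wed (31d) ✓; Nov starts Sat (30d); Dec starts Mon (31d) ✓.
Five-Wednesday months: January, April, July, October, December → 5.

5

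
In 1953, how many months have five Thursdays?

A month of length L has five Thursdays iff its first Thursday is on day ≤ L−28 (so day 1–3 in a 31-day month, 1–2 in a 30-day month, day 1 in a leap February).
Checking each month of 1953: Jan starts Thu (31d) ✓; Feb starts Sun (28d); Mar starts Sun (31d); Apr starts Wed (30d) ✓; May starts Fri (31d); Jun starts Mon (30d); Jul starts Wed (31d) ✓; Aug starts Sat (31d); Sep starts Tue (30d); Oct starts Thu (31d) ✓; Nov starts Sun (30d); Dec starts Tue (31d) ✓.
Five-Thursday months: January, April, July, October, December → 5.

5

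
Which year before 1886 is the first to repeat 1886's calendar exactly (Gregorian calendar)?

1875

Two years share a calendar iff Jan 1 falls on the same weekday and both are leap or both are common. 1886: Jan 1 is Friday, common year.
1885: Jan 1 Thursday, common
1884: Jan 1 Tuesday, leap
1883: Jan 1 Monday, common
1882: Jan 1 Sunday, common
1881: Jan 1 Saturday, common
1880: Jan 1 Thursday, leap
1879: Jan 1 Wednesday, common
1878: Jan 1 Tuesday, common
1877: Jan 1 Monday, common
1876: Jan 1 Saturday, leap
1875: Jan 1 Friday, common
1875 matches on both conditions.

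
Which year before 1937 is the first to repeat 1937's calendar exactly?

1926

Two years share a calendar iff Jan 1 falls on the same weekday and both are leap or both are common. 1937: Jan 1 is Friday, common year.
1936: Jan 1 Wednesday, leap
1935: Jan 1 Tuesday, common
1934: Jan 1 Monday, common
1933: Jan 1 Sunday, common
1932: Jan 1 Friday, leap
1931: Jan 1 Thursday, common
1930: Jan 1 Wednesday, common
1929: Jan 1 Tuesday, common
1928: Jan 1 Sunday, leap
1927: Jan 1 Saturday, common
1926: Jan 1 Friday, common
1926 matches on both conditions.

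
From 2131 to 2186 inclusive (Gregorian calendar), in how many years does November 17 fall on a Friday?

8

Track November 17's weekday year by year (advancing +1, or +2 across a Feb 29):
  2131: Sat  2132: Mon (+2)  2133: Tue (+1)  2134: Wed (+1)  2135: Thu (+1)
  2136: Sat (+2)  2137: Sun (+1)  2138: Mon (+1)  2139: Tue (+1)  2140: Thu (+2)
  2141: Fri (+1) ✓  2142: Sat (+1)  2143: Sun (+1)  2144: Tue (+2)  … (28 more years) …
  2173: Wed (+1)  2174: Thu (+1)  2175: Fri (+1) ✓  2176: Sun (+2)  2177: Mon (+1)
  2178: Tue (+1)  2179: Wed (+1)  2180: Fri (+2) ✓  2181: Sat (+1)  2182: Sun (+1)
  2183: Mon (+1)  2184: Wed (+2)  2185: Thu (+1)  2186: Fri (+1) ✓
Friday years: 2141, 2147, 2152, 2158, 2169, 2175, 2180, 2186 — 8 in total.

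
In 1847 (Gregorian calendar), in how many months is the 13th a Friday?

1

Check the 13th of each month of 1847: Jan 13: Wed, Feb 13: Sat, Mar 13: Sat, Apr 13: Tue, May 13: Thu, Jun 13: Sun, Jul 13: Tue, Aug 13: Fri, Sep 13: Mon, Oct 13: Wed, Nov 13: Sat, Dec 13: Mon.
Friday occurs in August — 1 month.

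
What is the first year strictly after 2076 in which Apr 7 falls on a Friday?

From one year to the next, a fixed date's weekday advances by 1, or by 2 when a Feb 29 lies between the two dates.
2076: April 7 is Tuesday.
2077: Wednesday (+1)
2078: Thursday (+1)
2079: Friday (+1)
Apr 7 falls on a Friday in 2079.

2079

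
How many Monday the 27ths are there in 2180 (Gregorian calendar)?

2

Check the 27th of each month of 2180: Jan 27: Thu, Feb 27: Sun, Mar 27: Mon, Apr 27: Thu, May 27: Sat, Jun 27: Tue, Jul 27: Thu, Aug 27: Sun, Sep 27: Wed, Oct 27: Fri, Nov 27: Mon, Dec 27: Wed.
Monday occurs in March, November — 2 months.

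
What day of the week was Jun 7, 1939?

January 1, 1939 is a Sunday.
June 7 is day 158 of the year, i.e. 157 days after Jan 1.
157 mod 7 = 3, so advance 3 weekdays from Sunday: Wednesday.

Wednesday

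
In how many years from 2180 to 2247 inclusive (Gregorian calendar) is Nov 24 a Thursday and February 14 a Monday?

7

Check each year's weekday for Nov 24 and February 14:
  2180: Fri/Mon  2181: Sat/Wed  2182: Sun/Thu  2183: Mon/Fri  2184: Wed/Sat  2185: Thu/Mon ✓  2186: Fri/Tue  2187: Sat/Wed  2188: Mon/Thu  2189: Tue/Sat  2190: Wed/Sun  2191: Thu/Mon ✓  2192: Sat/Tue  2193: Sun/Thu  …(40 more)…  2234: Mon/Fri  2235: Tue/Sat  2236: Thu/Sun  2237: Fri/Tue  2238: Sat/Wed  2239: Sun/Thu  2240: Tue/Fri  2241: Wed/Sun  2242: Thu/Mon ✓  2243: Fri/Tue  2244: Sun/Wed  2245: Mon/Fri  2246: Tue/Sat  2247: Wed/Sun
Both conditions hold in: 2185, 2191, 2203, 2214, 2225, 2231, 2242 — 7.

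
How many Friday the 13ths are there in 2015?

3

Check the 13th of each month of 2015: Jan 13: Tue, Feb 13: Fri, Mar 13: Fri, Apr 13: Mon, May 13: Wed, Jun 13: Sat, Jul 13: Mon, Aug 13: Thu, Sep 13: Sun, Oct 13: Tue, Nov 13: Fri, Dec 13: Sun.
Friday occurs in February, March, November — 3 months.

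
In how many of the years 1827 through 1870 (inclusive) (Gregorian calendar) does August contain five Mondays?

20

August has 31 days; it has five Mondays when Monday falls among the first (month-length − 28) days — i.e. when August 1 is one of Monday/Sunday/Saturday.
August 1 by year: 1827:Wed 1828:Fri 1829:Sat✓ 1830:Sun✓ 1831:Mon✓ 1832:Wed 1833:Thu 1834:Fri 1835:Sat✓ 1836:Mon✓ 1837:Tue 1838:Wed 1839:Thu 1840:Sat✓ 1841:Sun✓ …(14 more)… 1856:Fri 1857:Sat✓ 1858:Sun✓ 1859:Mon✓ 1860:Wed 1861:Thu 1862:Fri 1863:Sat✓ 1864:Mon✓ 1865:Tue 1866:Wed 1867:Thu 1868:Sat✓ 1869:Sun✓ 1870:Mon✓
Years with five Mondays: 1829, 1830, 1831, 1835, 1836, 1840, 1841, 1842, 1846, 1847, 1852, 1853, 1857, 1858, 1859, 1863, 1864, 1868, 1869, 1870 → 20.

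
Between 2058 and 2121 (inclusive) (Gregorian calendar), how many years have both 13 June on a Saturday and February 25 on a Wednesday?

7

Check each year's weekday for 13 June and February 25:
  2058: Thu/Mon  2059: Fri/Tue  2060: Sun/Wed  2061: Mon/Fri  2062: Tue/Sat  2063: Wed/Sun  2064: Fri/Mon  2065: Sat/Wed ✓  2066: Sun/Thu  2067: Mon/Fri  2068: Wed/Sat  2069: Thu/Mon  2070: Fri/Tue  2071: Sat/Wed ✓  …(36 more)…  2108: Wed/Sat  2109: Thu/Mon  2110: Fri/Tue  2111: Sat/Wed ✓  2112: Mon/Thu  2113: Tue/Sat  2114: Wed/Sun  2115: Thu/Mon  2116: Sat/Tue  2117: Sun/Thu  2118: Mon/Fri  2119: Tue/Sat  2120: Thu/Sun  2121: Fri/Tue
Both conditions hold in: 2065, 2071, 2082, 2093, 2099, 2105, 2111 — 7.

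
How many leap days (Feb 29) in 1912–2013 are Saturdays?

Leap years in 1912–2013: 26 of them.
Feb 29 weekday advances by 5 (mod 7) from one leap year to the next four years later (or differs when a century non-leap intervenes).
Leap-day weekdays: 1912:Thu 1916:Tue 1920:Sun 1924:Fri 1928:Wed 1932:Mon 1936:Sat✓ 1940:Thu 1944:Tue 1948:Sun 1952:Fri 1956:Wed 1960:Mon 1964:Sat✓ 1968:Thu 1972:Tue 1976:Sun 1980:Fri 1984:Wed 1988:Mon 1992:Sat✓ 1996:Thu 2000:Tue 2004:Sun 2008:Fri 2012:Wed
Saturday: 1936, 1964, 1992 → 3.

3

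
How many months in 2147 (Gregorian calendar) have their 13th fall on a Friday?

Check the 13th of each month of 2147: Jan 13: Fri, Feb 13: Mon, Mar 13: Mon, Apr 13: Thu, May 13: Sat, Jun 13: Tue, Jul 13: Thu, Aug 13: Sun, Sep 13: Wed, Oct 13: Fri, Nov 13: Mon, Dec 13: Wed.
Friday occurs in January, October — 2 months.

2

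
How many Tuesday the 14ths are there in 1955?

1

Check the 14th of each month of 1955: Jan 14: Fri, Feb 14: Mon, Mar 14: Mon, Apr 14: Thu, May 14: Sat, Jun 14: Tue, Jul 14: Thu, Aug 14: Sun, Sep 14: Wed, Oct 14: Fri, Nov 14: Mon, Dec 14: Wed.
Tuesday occurs in June — 1 month.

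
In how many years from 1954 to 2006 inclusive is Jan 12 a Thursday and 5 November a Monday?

2

Check each year's weekday for Jan 12 and 5 November:
  1954: Tue/Fri  1955: Wed/Sat  1956: Thu/Mon ✓  1957: Sat/Tue  1958: Sun/Wed  1959: Mon/Thu  1960: Tue/Sat  1961: Thu/Sun  1962: Fri/Mon  1963: Sat/Tue  1964: Sun/Thu  1965: Tue/Fri  1966: Wed/Sat  1967: Thu/Sun  …(25 more)…  1993: Tue/Fri  1994: Wed/Sat  1995: Thu/Sun  1996: Fri/Tue  1997: Sun/Wed  1998: Mon/Thu  1999: Tue/Fri  2000: Wed/Sun  2001: Fri/Mon  2002: Sat/Tue  2003: Sun/Wed  2004: Mon/Fri  2005: Wed/Sat  2006: Thu/Sun
Both conditions hold in: 1956, 1984 — 2.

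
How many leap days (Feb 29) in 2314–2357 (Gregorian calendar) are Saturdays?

1

Leap years in 2314–2357: 11 of them.
Feb 29 weekday advances by 5 (mod 7) from one leap year to the next four years later (or differs when a century non-leap intervenes).
Leap-day weekdays: 2316:Tue 2320:Sun 2324:Fri 2328:Wed 2332:Mon 2336:Sat✓ 2340:Thu 2344:Tue 2348:Sun 2352:Fri 2356:Wed
Saturday: 2336 → 1.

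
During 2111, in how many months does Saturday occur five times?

A month of length L has five Saturdays iff its first Saturday is on day ≤ L−28 (so day 1–3 in a 31-day month, 1–2 in a 30-day month, day 1 in a leap February).
Checking each month of 2111: Jan starts Thu (31d) ✓; Feb starts Sun (28d); Mar starts Sun (31d); Apr starts Wed (30d); May starts Fri (31d) ✓; Jun starts Mon (30d); Jul starts Wed (31d); Aug starts Sat (31d) ✓; Sep starts Tue (30d); Oct starts Thu (31d) ✓; Nov starts Sun (30d); Dec starts Tue (31d).
Five-Saturday months: January, May, August, October → 4.

4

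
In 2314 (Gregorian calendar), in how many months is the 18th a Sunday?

Check the 18th of each month of 2314: Jan 18: Sun, Feb 18: Wed, Mar 18: Wed, Apr 18: Sat, May 18: Mon, Jun 18: Thu, Jul 18: Sat, Aug 18: Tue, Sep 18: Fri, Oct 18: Sun, Nov 18: Wed, Dec 18: Fri.
Sunday occurs in January, October — 2 months.

2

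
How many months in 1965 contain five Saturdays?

A month of length L has five Saturdays iff its first Saturday is on day ≤ L−28 (so day 1–3 in a 31-day month, 1–2 in a 30-day month, day 1 in a leap February).
Checking each month of 1965: Jan starts Fri (31d) ✓; Feb starts Mon (28d); Mar starts Mon (31d); Apr starts Thu (30d); May starts Sat (31d) ✓; Jun starts Tue (30d); Jul starts Thu (31d) ✓; Aug starts Sun (31d); Sep starts Wed (30d); Oct starts Fri (31d) ✓; Nov starts Mon (30d); Dec starts Wed (31d).
Five-Saturday months: January, May, July, October → 4.

4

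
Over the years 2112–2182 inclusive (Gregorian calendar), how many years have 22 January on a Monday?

Track 22 January's weekday year by year (advancing +1, or +2 across a Feb 29):
  2112: Fri  2113: Sun (+2)  2114: Mon (+1) ✓  2115: Tue (+1)  2116: Wed (+1)
  2117: Fri (+2)  2118: Sat (+1)  2119: Sun (+1)  2120: Mon (+1) ✓  2121: Wed (+2)
  2122: Thu (+1)  2123: Fri (+1)  2124: Sat (+1)  2125: Mon (+2) ✓  … (43 more years) …
  2169: Sun (+2)  2170: Mon (+1) ✓  2171: Tue (+1)  2172: Wed (+1)  2173: Fri (+2)
  2174: Sat (+1)  2175: Sun (+1)  2176: Mon (+1) ✓  2177: Wed (+2)  2178: Thu (+1)
  2179: Fri (+1)  2180: Sat (+1)  2181: Mon (+2) ✓  2182: Tue (+1)
Monday years: 2114, 2120, 2125, 2131, 2142, 2148, 2153, 2159, 2170, 2176, 2181 — 11 in total.

11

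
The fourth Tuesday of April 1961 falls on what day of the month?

April 1, 1961 is a Saturday, so the first Tuesday is the 4th.
The fourth Tuesday is 4 + 21 = 25.

25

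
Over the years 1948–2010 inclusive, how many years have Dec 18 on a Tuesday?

Track Dec 18's weekday year by year (advancing +1, or +2 across a Feb 29):
  1948: Sat  1949: Sun (+1)  1950: Mon (+1)  1951: Tue (+1) ✓  1952: Thu (+2)
  1953: Fri (+1)  1954: Sat (+1)  1955: Sun (+1)  1956: Tue (+2) ✓  1957: Wed (+1)
  1958: Thu (+1)  1959: Fri (+1)  1960: Sun (+2)  1961: Mon (+1)  … (35 more years) …
  1997: Thu (+1)  1998: Fri (+1)  1999: Sat (+1)  2000: Mon (+2)  2001: Tue (+1) ✓
  2002: Wed (+1)  2003: Thu (+1)  2004: Sat (+2)  2005: Sun (+1)  2006: Mon (+1)
  2007: Tue (+1) ✓  2008: Thu (+2)  2009: Fri (+1)  2010: Sat (+1)
Tuesday years: 1951, 1956, 1962, 1973, 1979, 1984, 1990, 2001, 2007 — 9 in total.

9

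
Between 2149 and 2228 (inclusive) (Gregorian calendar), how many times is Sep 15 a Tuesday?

11

Track Sep 15's weekday year by year (advancing +1, or +2 across a Feb 29):
  2149: Mon  2150: Tue (+1) ✓  2151: Wed (+1)  2152: Fri (+2)  2153: Sat (+1)
  2154: Sun (+1)  2155: Mon (+1)  2156: Wed (+2)  2157: Thu (+1)  2158: Fri (+1)
  2159: Sat (+1)  2160: Mon (+2)  2161: Tue (+1) ✓  2162: Wed (+1)  … (52 more years) …
  2215: Fri (+1)  2216: Sun (+2)  2217: Mon (+1)  2218: Tue (+1) ✓  2219: Wed (+1)
  2220: Fri (+2)  2221: Sat (+1)  2222: Sun (+1)  2223: Mon (+1)  2224: Wed (+2)
  2225: Thu (+1)  2226: Fri (+1)  2227: Sat (+1)  2228: Mon (+2)
Tuesday years: 2150, 2161, 2167, 2172, 2178, 2189, 2195, 2201, 2207, 2212, 2218 — 11 in total.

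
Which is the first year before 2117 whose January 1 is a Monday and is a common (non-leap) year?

Jan 1 advances by 2 weekdays after a leap year and by 1 after a common year.
2117: Jan 1 is Friday.
2116: Wednesday (leap)
2115: Tuesday
2114: Monday
2114 begins on a Monday and is a common year.

2114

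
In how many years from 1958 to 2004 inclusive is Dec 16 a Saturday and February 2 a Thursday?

5

Check each year's weekday for Dec 16 and February 2:
  1958: Tue/Sun  1959: Wed/Mon  1960: Fri/Tue  1961: Sat/Thu ✓  1962: Sun/Fri  1963: Mon/Sat  1964: Wed/Sun  1965: Thu/Tue  1966: Fri/Wed  1967: Sat/Thu ✓  1968: Mon/Fri  1969: Tue/Sun  1970: Wed/Mon  1971: Thu/Tue  …(19 more)…  1991: Mon/Sat  1992: Wed/Sun  1993: Thu/Tue  1994: Fri/Wed  1995: Sat/Thu ✓  1996: Mon/Fri  1997: Tue/Sun  1998: Wed/Mon  1999: Thu/Tue  2000: Sat/Wed  2001: Sun/Fri  2002: Mon/Sat  2003: Tue/Sun  2004: Thu/Mon
Both conditions hold in: 1961, 1967, 1978, 1989, 1995 — 5.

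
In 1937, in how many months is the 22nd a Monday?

Check the 22nd of each month of 1937: Jan 22: Fri, Feb 22: Mon, Mar 22: Mon, Apr 22: Thu, May 22: Sat, Jun 22: Tue, Jul 22: Thu, Aug 22: Sun, Sep 22: Wed, Oct 22: Fri, Nov 22: Mon, Dec 22: Wed.
Monday occurs in February, March, November — 3 months.

3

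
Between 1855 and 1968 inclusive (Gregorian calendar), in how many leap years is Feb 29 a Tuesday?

Leap years in 1855–1968: 28 of them.
Feb 29 weekday advances by 5 (mod 7) from one leap year to the next four years later (or differs when a century non-leap intervenes).
Leap-day weekdays: 1856:Fri 1860:Wed 1864:Mon 1868:Sat 1872:Thu 1876:Tue✓ 1880:Sun 1884:Fri 1888:Wed 1892:Mon 1896:Sat 1904:Mon 1908:Sat 1912:Thu 1916:Tue✓ 1920:Sun 1924:Fri 1928:Wed 1932:Mon 1936:Sat 1940:Thu 1944:Tue✓ 1948:Sun 1952:Fri 1956:Wed 1960:Mon 1964:Sat 1968:Thu
Tuesday: 1876, 1916, 1944 → 3.

3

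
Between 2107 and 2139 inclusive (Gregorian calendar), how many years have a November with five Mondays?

9

November has 30 days; it has five Mondays when Monday falls among the first (month-length − 28) days — i.e. when November 1 is one of Monday/Sunday.
November 1 by year: 2107:Tue 2108:Thu 2109:Fri 2110:Sat 2111:Sun✓ 2112:Tue 2113:Wed 2114:Thu 2115:Fri 2116:Sun✓ 2117:Mon✓ 2118:Tue 2119:Wed 2120:Fri 2121:Sat …(3 more)… 2125:Thu 2126:Fri 2127:Sat 2128:Mon✓ 2129:Tue 2130:Wed 2131:Thu 2132:Sat 2133:Sun✓ 2134:Mon✓ 2135:Tue 2136:Thu 2137:Fri 2138:Sat 2139:Sun✓
Years with five Mondays: 2111, 2116, 2117, 2122, 2123, 2128, 2133, 2134, 2139 → 9.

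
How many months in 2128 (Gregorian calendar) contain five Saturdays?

4

A month of length L has five Saturdays iff its first Saturday is on day ≤ L−28 (so day 1–3 in a 31-day month, 1–2 in a 30-day month, day 1 in a leap February).
Checking each month of 2128: Jan starts Thu (31d) ✓; Feb starts Sun (29d); Mar starts Mon (31d); Apr starts Thu (30d); May starts Sat (31d) ✓; Jun starts Tue (30d); Jul starts Thu (31d) ✓; Aug starts Sun (31d); Sep starts Wed (30d); Oct starts Fri (31d) ✓; Nov starts Mon (30d); Dec starts Wed (31d).
Five-Saturday months: January, May, July, October → 4.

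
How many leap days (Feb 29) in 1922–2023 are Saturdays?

4

Leap years in 1922–2023: 25 of them.
Feb 29 weekday advances by 5 (mod 7) from one leap year to the next four years later (or differs when a century non-leap intervenes).
Leap-day weekdays: 1924:Fri 1928:Wed 1932:Mon 1936:Sat✓ 1940:Thu 1944:Tue 1948:Sun 1952:Fri 1956:Wed 1960:Mon 1964:Sat✓ 1968:Thu 1972:Tue 1976:Sun 1980:Fri 1984:Wed 1988:Mon 1992:Sat✓ 1996:Thu 2000:Tue 2004:Sun 2008:Fri 2012:Wed 2016:Mon 2020:Sat✓
Saturday: 1936, 1964, 1992, 2020 → 4.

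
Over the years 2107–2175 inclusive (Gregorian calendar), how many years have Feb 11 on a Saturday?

11

Track Feb 11's weekday year by year (advancing +1, or +2 across a Feb 29):
  2107: Fri  2108: Sat (+1) ✓  2109: Mon (+2)  2110: Tue (+1)  2111: Wed (+1)
  2112: Thu (+1)  2113: Sat (+2) ✓  2114: Sun (+1)  2115: Mon (+1)  2116: Tue (+1)
  2117: Thu (+2)  2118: Fri (+1)  2119: Sat (+1) ✓  2120: Sun (+1)  … (41 more years) …
  2162: Thu (+1)  2163: Fri (+1)  2164: Sat (+1) ✓  2165: Mon (+2)  2166: Tue (+1)
  2167: Wed (+1)  2168: Thu (+1)  2169: Sat (+2) ✓  2170: Sun (+1)  2171: Mon (+1)
  2172: Tue (+1)  2173: Thu (+2)  2174: Fri (+1)  2175: Sat (+1) ✓
Saturday years: 2108, 2113, 2119, 2130, 2136, 2141, 2147, 2158, 2164, 2169, 2175 — 11 in total.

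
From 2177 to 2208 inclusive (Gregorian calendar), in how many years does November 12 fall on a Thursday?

Track November 12's weekday year by year (advancing +1, or +2 across a Feb 29):
  2177: Wed  2178: Thu (+1) ✓  2179: Fri (+1)  2180: Sun (+2)  2181: Mon (+1)
  2182: Tue (+1)  2183: Wed (+1)  2184: Fri (+2)  2185: Sat (+1)  2186: Sun (+1)
  2187: Mon (+1)  2188: Wed (+2)  2189: Thu (+1) ✓  2190: Fri (+1)  … (4 more years) …
  2195: Thu (+1) ✓  2196: Sat (+2)  2197: Sun (+1)  2198: Mon (+1)  2199: Tue (+1)
  2200: Wed (+1)  2201: Thu (+1) ✓  2202: Fri (+1)  2203: Sat (+1)  2204: Mon (+2)
  2205: Tue (+1)  2206: Wed (+1)  2207: Thu (+1) ✓  2208: Sat (+2)
Thursday years: 2178, 2189, 2195, 2201, 2207 — 5 in total.

5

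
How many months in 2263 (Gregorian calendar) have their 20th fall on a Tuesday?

2

Check the 20th of each month of 2263: Jan 20: Tue, Feb 20: Fri, Mar 20: Fri, Apr 20: Mon, May 20: Wed, Jun 20: Sat, Jul 20: Mon, Aug 20: Thu, Sep 20: Sun, Oct 20: Tue, Nov 20: Fri, Dec 20: Sun.
Tuesday occurs in January, October — 2 months.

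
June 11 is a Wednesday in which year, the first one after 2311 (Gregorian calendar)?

2313

From one year to the next, a fixed date's weekday advances by 1, or by 2 when a Feb 29 lies between the two dates.
2311: June 11 is Sunday.
2312: Tuesday (+2)
2313: Wednesday (+1)
June 11 falls on a Wednesday in 2313.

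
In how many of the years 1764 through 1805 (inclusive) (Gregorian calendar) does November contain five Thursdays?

12

November has 30 days; it has five Thursdays when Thursday falls among the first (month-length − 28) days — i.e. when November 1 is one of Thursday/Wednesday.
November 1 by year: 1764:Thu✓ 1765:Fri 1766:Sat 1767:Sun 1768:Tue 1769:Wed✓ 1770:Thu✓ 1771:Fri 1772:Sun 1773:Mon 1774:Tue 1775:Wed✓ 1776:Fri 1777:Sat 1778:Sun …(12 more)… 1791:Tue 1792:Thu✓ 1793:Fri 1794:Sat 1795:Sun 1796:Tue 1797:Wed✓ 1798:Thu✓ 1799:Fri 1800:Sat 1801:Sun 1802:Mon 1803:Tue 1804:Thu✓ 1805:Fri
Years with five Thursdays: 1764, 1769, 1770, 1775, 1780, 1781, 1786, 1787, 1792, 1797, 1798, 1804 → 12.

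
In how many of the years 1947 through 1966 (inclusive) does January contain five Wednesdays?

8

January has 31 days; it has five Wednesdays when Wednesday falls among the first (month-length − 28) days — i.e. when January 1 is one of Wednesday/Tuesday/Monday.
January 1 by year: 1947:Wed✓ 1948:Thu 1949:Sat 1950:Sun 1951:Mon✓ 1952:Tue✓ 1953:Thu 1954:Fri 1955:Sat 1956:Sun 1957:Tue✓ 1958:Wed✓ 1959:Thu 1960:Fri 1961:Sun 1962:Mon✓ 1963:Tue✓ 1964:Wed✓ 1965:Fri 1966:Sat
Years with five Wednesdays: 1947, 1951, 1952, 1957, 1958, 1962, 1963, 1964 → 8.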